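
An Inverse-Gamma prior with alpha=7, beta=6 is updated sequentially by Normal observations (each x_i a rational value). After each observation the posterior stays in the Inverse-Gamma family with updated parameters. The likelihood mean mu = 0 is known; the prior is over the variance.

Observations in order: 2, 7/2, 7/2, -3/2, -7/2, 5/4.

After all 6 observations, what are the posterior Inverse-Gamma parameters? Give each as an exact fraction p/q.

alpha=10, beta=905/32

obs 1: x=2 → posterior Inverse-Gamma(15/2, 8)
obs 2: x=7/2 → posterior Inverse-Gamma(8, 113/8)
obs 3: x=7/2 → posterior Inverse-Gamma(17/2, 81/4)
obs 4: x=-3/2 → posterior Inverse-Gamma(9, 171/8)
obs 5: x=-7/2 → posterior Inverse-Gamma(19/2, 55/2)
obs 6: x=5/4 → posterior Inverse-Gamma(10, 905/32)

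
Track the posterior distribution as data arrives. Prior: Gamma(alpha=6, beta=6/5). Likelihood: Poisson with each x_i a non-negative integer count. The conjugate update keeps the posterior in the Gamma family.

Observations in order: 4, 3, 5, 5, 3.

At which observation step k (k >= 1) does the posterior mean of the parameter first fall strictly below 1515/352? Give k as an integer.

k = 2

obs 1: x=4 → posterior Gamma(10, 11/5)
obs 2: x=3 → posterior Gamma(13, 16/5)
obs 3: x=5 → posterior Gamma(18, 21/5)
obs 4: x=5 → posterior Gamma(23, 26/5)
obs 5: x=3 → posterior Gamma(26, 31/5)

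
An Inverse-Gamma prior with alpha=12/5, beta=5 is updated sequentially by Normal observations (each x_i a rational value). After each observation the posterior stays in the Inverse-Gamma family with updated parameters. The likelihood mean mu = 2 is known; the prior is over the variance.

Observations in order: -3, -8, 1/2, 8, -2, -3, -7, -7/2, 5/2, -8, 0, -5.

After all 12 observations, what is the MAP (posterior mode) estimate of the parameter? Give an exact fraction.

9575/376

obs 1: x=-3 → posterior Inverse-Gamma(29/10, 35/2)
obs 2: x=-8 → posterior Inverse-Gamma(17/5, 135/2)
obs 3: x=1/2 → posterior Inverse-Gamma(39/10, 549/8)
obs 4: x=8 → posterior Inverse-Gamma(22/5, 693/8)
obs 5: x=-2 → posterior Inverse-Gamma(49/10, 757/8)
obs 6: x=-3 → posterior Inverse-Gamma(27/5, 857/8)
obs 7: x=-7 → posterior Inverse-Gamma(59/10, 1181/8)
obs 8: x=-7/2 → posterior Inverse-Gamma(32/5, 651/4)
obs 9: x=5/2 → posterior Inverse-Gamma(69/10, 1303/8)
obs 10: x=-8 → posterior Inverse-Gamma(37/5, 1703/8)
obs 11: x=0 → posterior Inverse-Gamma(79/10, 1719/8)
obs 12: x=-5 → posterior Inverse-Gamma(42/5, 1915/8)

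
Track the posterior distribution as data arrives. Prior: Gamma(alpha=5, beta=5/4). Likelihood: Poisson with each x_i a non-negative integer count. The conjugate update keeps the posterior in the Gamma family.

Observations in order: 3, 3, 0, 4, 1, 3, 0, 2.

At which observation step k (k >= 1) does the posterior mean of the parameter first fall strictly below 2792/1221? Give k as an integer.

k = 8

obs 1: x=3 → posterior Gamma(8, 9/4)
obs 2: x=3 → posterior Gamma(11, 13/4)
obs 3: x=0 → posterior Gamma(11, 17/4)
obs 4: x=4 → posterior Gamma(15, 21/4)
obs 5: x=1 → posterior Gamma(16, 25/4)
obs 6: x=3 → posterior Gamma(19, 29/4)
obs 7: x=0 → posterior Gamma(19, 33/4)
obs 8: x=2 → posterior Gamma(21, 37/4)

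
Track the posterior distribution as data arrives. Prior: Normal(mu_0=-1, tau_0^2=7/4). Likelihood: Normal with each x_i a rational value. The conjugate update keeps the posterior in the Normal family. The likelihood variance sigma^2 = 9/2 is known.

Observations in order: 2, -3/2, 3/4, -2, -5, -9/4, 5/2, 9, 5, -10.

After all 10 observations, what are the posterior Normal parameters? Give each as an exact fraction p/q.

obs 1: x=2 → posterior Normal(-4/25, 63/50)
obs 2: x=-3/2 → posterior Normal(-29/64, 63/64)
obs 3: x=3/4 → posterior Normal(-37/156, 21/26)
obs 4: x=-2 → posterior Normal(-93/184, 63/92)
obs 5: x=-5 → posterior Normal(-233/212, 63/106)
obs 6: x=-9/4 → posterior Normal(-37/30, 21/40)
obs 7: x=5/2 → posterior Normal(-113/134, 63/134)
obs 8: x=9 → posterior Normal(13/148, 63/148)
obs 9: x=5 → posterior Normal(83/162, 7/18)
obs 10: x=-10 → posterior Normal(-57/176, 63/176)

mu_0=-57/176, tau_0^2=63/176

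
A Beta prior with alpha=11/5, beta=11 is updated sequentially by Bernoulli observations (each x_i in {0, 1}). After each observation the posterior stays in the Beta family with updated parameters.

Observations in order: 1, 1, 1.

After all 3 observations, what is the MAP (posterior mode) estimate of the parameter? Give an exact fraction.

obs 1: x=1 → posterior Beta(16/5, 11)
obs 2: x=1 → posterior Beta(21/5, 11)
obs 3: x=1 → posterior Beta(26/5, 11)

21/71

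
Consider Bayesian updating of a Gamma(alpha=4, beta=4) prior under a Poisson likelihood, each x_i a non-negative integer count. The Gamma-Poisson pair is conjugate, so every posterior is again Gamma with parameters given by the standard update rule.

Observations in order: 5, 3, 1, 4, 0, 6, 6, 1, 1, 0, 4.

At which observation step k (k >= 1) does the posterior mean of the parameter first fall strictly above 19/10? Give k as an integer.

obs 1: x=5 → posterior Gamma(9, 5)
obs 2: x=3 → posterior Gamma(12, 6)
obs 3: x=1 → posterior Gamma(13, 7)
obs 4: x=4 → posterior Gamma(17, 8)
obs 5: x=0 → posterior Gamma(17, 9)
obs 6: x=6 → posterior Gamma(23, 10)
obs 7: x=6 → posterior Gamma(29, 11)
obs 8: x=1 → posterior Gamma(30, 12)
obs 9: x=1 → posterior Gamma(31, 13)
obs 10: x=0 → posterior Gamma(31, 14)
obs 11: x=4 → posterior Gamma(35, 15)

k = 2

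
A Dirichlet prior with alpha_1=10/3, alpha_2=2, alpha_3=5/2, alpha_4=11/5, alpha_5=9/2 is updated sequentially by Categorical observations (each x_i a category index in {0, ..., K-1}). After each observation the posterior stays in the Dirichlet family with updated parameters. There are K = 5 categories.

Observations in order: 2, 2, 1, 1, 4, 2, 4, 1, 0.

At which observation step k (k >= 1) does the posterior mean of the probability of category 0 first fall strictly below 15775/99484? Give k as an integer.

obs 1: x=2 → posterior Dirichlet(10/3, 2, 7/2, 11/5, 9/2)
obs 2: x=2 → posterior Dirichlet(10/3, 2, 9/2, 11/5, 9/2)
obs 3: x=1 → posterior Dirichlet(10/3, 3, 9/2, 11/5, 9/2)
obs 4: x=1 → posterior Dirichlet(10/3, 4, 9/2, 11/5, 9/2)
obs 5: x=4 → posterior Dirichlet(10/3, 4, 9/2, 11/5, 11/2)
obs 6: x=2 → posterior Dirichlet(10/3, 4, 11/2, 11/5, 11/2)
obs 7: x=4 → posterior Dirichlet(10/3, 4, 11/2, 11/5, 13/2)
obs 8: x=1 → posterior Dirichlet(10/3, 5, 11/2, 11/5, 13/2)
obs 9: x=0 → posterior Dirichlet(13/3, 5, 11/2, 11/5, 13/2)

k = 7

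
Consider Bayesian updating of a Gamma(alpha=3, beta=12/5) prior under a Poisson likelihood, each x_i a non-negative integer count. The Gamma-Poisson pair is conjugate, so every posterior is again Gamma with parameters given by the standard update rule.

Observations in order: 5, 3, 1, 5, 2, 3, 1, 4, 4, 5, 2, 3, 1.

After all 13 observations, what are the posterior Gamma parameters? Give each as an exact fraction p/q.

alpha=42, beta=77/5

obs 1: x=5 → posterior Gamma(8, 17/5)
obs 2: x=3 → posterior Gamma(11, 22/5)
obs 3: x=1 → posterior Gamma(12, 27/5)
obs 4: x=5 → posterior Gamma(17, 32/5)
obs 5: x=2 → posterior Gamma(19, 37/5)
obs 6: x=3 → posterior Gamma(22, 42/5)
obs 7: x=1 → posterior Gamma(23, 47/5)
obs 8: x=4 → posterior Gamma(27, 52/5)
obs 9: x=4 → posterior Gamma(31, 57/5)
obs 10: x=5 → posterior Gamma(36, 62/5)
obs 11: x=2 → posterior Gamma(38, 67/5)
obs 12: x=3 → posterior Gamma(41, 72/5)
obs 13: x=1 → posterior Gamma(42, 77/5)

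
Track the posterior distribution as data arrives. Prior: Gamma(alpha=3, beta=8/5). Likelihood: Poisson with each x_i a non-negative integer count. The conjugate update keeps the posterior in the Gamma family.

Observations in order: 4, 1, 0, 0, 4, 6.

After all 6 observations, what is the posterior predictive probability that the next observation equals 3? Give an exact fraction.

3889731316600629341304872632320000/20083415214428110320965436874242043

obs 1: x=4 → posterior Gamma(7, 13/5)
obs 2: x=1 → posterior Gamma(8, 18/5)
obs 3: x=0 → posterior Gamma(8, 23/5)
obs 4: x=0 → posterior Gamma(8, 28/5)
obs 5: x=4 → posterior Gamma(12, 33/5)
obs 6: x=6 → posterior Gamma(18, 38/5)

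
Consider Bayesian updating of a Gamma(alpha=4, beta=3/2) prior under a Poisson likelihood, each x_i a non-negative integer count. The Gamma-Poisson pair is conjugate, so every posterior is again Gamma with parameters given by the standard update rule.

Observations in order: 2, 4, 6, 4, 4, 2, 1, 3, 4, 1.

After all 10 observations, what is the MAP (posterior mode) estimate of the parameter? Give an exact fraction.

68/23

obs 1: x=2 → posterior Gamma(6, 5/2)
obs 2: x=4 → posterior Gamma(10, 7/2)
obs 3: x=6 → posterior Gamma(16, 9/2)
obs 4: x=4 → posterior Gamma(20, 11/2)
obs 5: x=4 → posterior Gamma(24, 13/2)
obs 6: x=2 → posterior Gamma(26, 15/2)
obs 7: x=1 → posterior Gamma(27, 17/2)
obs 8: x=3 → posterior Gamma(30, 19/2)
obs 9: x=4 → posterior Gamma(34, 21/2)
obs 10: x=1 → posterior Gamma(35, 23/2)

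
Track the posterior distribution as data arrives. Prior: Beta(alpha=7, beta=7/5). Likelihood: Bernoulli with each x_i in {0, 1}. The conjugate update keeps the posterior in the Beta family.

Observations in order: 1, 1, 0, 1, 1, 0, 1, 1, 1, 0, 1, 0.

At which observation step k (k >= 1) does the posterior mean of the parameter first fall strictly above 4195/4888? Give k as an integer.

obs 1: x=1 → posterior Beta(8, 7/5)
obs 2: x=1 → posterior Beta(9, 7/5)
obs 3: x=0 → posterior Beta(9, 12/5)
obs 4: x=1 → posterior Beta(10, 12/5)
obs 5: x=1 → posterior Beta(11, 12/5)
obs 6: x=0 → posterior Beta(11, 17/5)
obs 7: x=1 → posterior Beta(12, 17/5)
obs 8: x=1 → posterior Beta(13, 17/5)
obs 9: x=1 → posterior Beta(14, 17/5)
obs 10: x=0 → posterior Beta(14, 22/5)
obs 11: x=1 → posterior Beta(15, 22/5)
obs 12: x=0 → posterior Beta(15, 27/5)

k = 2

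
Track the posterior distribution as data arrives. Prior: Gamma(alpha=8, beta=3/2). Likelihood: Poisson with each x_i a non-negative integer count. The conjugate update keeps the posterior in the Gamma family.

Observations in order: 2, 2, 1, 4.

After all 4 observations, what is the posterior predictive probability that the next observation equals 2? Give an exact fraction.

obs 1: x=2 → posterior Gamma(10, 5/2)
obs 2: x=2 → posterior Gamma(12, 7/2)
obs 3: x=1 → posterior Gamma(13, 9/2)
obs 4: x=4 → posterior Gamma(17, 11/2)

309333581441567787852/1461920290375446110677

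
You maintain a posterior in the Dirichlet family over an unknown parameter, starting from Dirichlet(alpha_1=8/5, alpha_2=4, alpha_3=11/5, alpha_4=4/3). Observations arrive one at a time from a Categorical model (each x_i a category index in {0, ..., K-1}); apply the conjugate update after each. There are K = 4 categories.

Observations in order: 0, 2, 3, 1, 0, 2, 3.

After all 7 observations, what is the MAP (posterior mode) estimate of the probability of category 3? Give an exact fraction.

obs 1: x=0 → posterior Dirichlet(13/5, 4, 11/5, 4/3)
obs 2: x=2 → posterior Dirichlet(13/5, 4, 16/5, 4/3)
obs 3: x=3 → posterior Dirichlet(13/5, 4, 16/5, 7/3)
obs 4: x=1 → posterior Dirichlet(13/5, 5, 16/5, 7/3)
obs 5: x=0 → posterior Dirichlet(18/5, 5, 16/5, 7/3)
obs 6: x=2 → posterior Dirichlet(18/5, 5, 21/5, 7/3)
obs 7: x=3 → posterior Dirichlet(18/5, 5, 21/5, 10/3)

5/26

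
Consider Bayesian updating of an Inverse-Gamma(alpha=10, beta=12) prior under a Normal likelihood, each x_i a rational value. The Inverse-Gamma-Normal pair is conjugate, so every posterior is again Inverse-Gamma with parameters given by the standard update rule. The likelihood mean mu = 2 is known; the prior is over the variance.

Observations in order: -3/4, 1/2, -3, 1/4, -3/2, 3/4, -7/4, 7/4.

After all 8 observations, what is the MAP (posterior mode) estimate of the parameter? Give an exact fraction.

obs 1: x=-3/4 → posterior Inverse-Gamma(21/2, 505/32)
obs 2: x=1/2 → posterior Inverse-Gamma(11, 541/32)
obs 3: x=-3 → posterior Inverse-Gamma(23/2, 941/32)
obs 4: x=1/4 → posterior Inverse-Gamma(12, 495/16)
obs 5: x=-3/2 → posterior Inverse-Gamma(25/2, 593/16)
obs 6: x=3/4 → posterior Inverse-Gamma(13, 1211/32)
obs 7: x=-7/4 → posterior Inverse-Gamma(27/2, 359/8)
obs 8: x=7/4 → posterior Inverse-Gamma(14, 1437/32)

479/160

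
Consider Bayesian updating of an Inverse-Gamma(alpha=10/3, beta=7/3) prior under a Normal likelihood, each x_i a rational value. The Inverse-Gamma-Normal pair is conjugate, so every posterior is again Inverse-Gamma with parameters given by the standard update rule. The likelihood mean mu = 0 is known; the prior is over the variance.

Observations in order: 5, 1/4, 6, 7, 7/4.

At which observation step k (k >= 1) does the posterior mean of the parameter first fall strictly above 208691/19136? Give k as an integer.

k = 4

obs 1: x=5 → posterior Inverse-Gamma(23/6, 89/6)
obs 2: x=1/4 → posterior Inverse-Gamma(13/3, 1427/96)
obs 3: x=6 → posterior Inverse-Gamma(29/6, 3155/96)
obs 4: x=7 → posterior Inverse-Gamma(16/3, 5507/96)
obs 5: x=7/4 → posterior Inverse-Gamma(35/6, 2827/48)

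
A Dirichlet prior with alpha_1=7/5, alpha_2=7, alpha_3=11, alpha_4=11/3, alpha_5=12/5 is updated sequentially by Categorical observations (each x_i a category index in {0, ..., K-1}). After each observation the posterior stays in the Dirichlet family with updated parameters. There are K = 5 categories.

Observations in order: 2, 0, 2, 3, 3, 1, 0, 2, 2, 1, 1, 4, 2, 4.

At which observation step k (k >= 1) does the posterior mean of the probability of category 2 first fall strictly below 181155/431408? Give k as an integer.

obs 1: x=2 → posterior Dirichlet(7/5, 7, 12, 11/3, 12/5)
obs 2: x=0 → posterior Dirichlet(12/5, 7, 12, 11/3, 12/5)
obs 3: x=2 → posterior Dirichlet(12/5, 7, 13, 11/3, 12/5)
obs 4: x=3 → posterior Dirichlet(12/5, 7, 13, 14/3, 12/5)
obs 5: x=3 → posterior Dirichlet(12/5, 7, 13, 17/3, 12/5)
obs 6: x=1 → posterior Dirichlet(12/5, 8, 13, 17/3, 12/5)
obs 7: x=0 → posterior Dirichlet(17/5, 8, 13, 17/3, 12/5)
obs 8: x=2 → posterior Dirichlet(17/5, 8, 14, 17/3, 12/5)
obs 9: x=2 → posterior Dirichlet(17/5, 8, 15, 17/3, 12/5)
obs 10: x=1 → posterior Dirichlet(17/5, 9, 15, 17/3, 12/5)
obs 11: x=1 → posterior Dirichlet(17/5, 10, 15, 17/3, 12/5)
obs 12: x=4 → posterior Dirichlet(17/5, 10, 15, 17/3, 17/5)
obs 13: x=2 → posterior Dirichlet(17/5, 10, 16, 17/3, 17/5)
obs 14: x=4 → posterior Dirichlet(17/5, 10, 16, 17/3, 22/5)

k = 6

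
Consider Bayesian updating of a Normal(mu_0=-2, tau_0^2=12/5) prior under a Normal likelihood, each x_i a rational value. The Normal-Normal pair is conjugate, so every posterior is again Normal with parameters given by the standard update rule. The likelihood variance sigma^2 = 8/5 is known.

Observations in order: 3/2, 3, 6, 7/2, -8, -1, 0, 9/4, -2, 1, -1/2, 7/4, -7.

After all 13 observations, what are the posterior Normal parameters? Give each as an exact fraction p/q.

obs 1: x=3/2 → posterior Normal(1/10, 24/25)
obs 2: x=3 → posterior Normal(19/16, 3/5)
obs 3: x=6 → posterior Normal(5/2, 24/55)
obs 4: x=7/2 → posterior Normal(19/7, 12/35)
obs 5: x=-8 → posterior Normal(14/17, 24/85)
obs 6: x=-1 → posterior Normal(11/20, 6/25)
obs 7: x=0 → posterior Normal(11/23, 24/115)
obs 8: x=9/4 → posterior Normal(71/104, 12/65)
obs 9: x=-2 → posterior Normal(47/116, 24/145)
obs 10: x=1 → posterior Normal(59/128, 3/20)
obs 11: x=-1/2 → posterior Normal(53/140, 24/175)
obs 12: x=7/4 → posterior Normal(37/76, 12/95)
obs 13: x=-7 → posterior Normal(-5/82, 24/205)

mu_0=-5/82, tau_0^2=24/205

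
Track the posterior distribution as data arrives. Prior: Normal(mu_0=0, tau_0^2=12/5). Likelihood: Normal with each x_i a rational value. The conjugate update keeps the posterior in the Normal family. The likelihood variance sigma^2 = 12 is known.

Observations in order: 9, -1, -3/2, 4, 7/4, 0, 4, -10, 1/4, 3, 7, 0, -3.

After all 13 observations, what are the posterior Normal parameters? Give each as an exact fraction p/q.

obs 1: x=9 → posterior Normal(3/2, 2)
obs 2: x=-1 → posterior Normal(8/7, 12/7)
obs 3: x=-3/2 → posterior Normal(13/16, 3/2)
obs 4: x=4 → posterior Normal(7/6, 4/3)
obs 5: x=7/4 → posterior Normal(49/40, 6/5)
obs 6: x=0 → posterior Normal(49/44, 12/11)
obs 7: x=4 → posterior Normal(65/48, 1)
obs 8: x=-10 → posterior Normal(25/52, 12/13)
obs 9: x=1/4 → posterior Normal(13/28, 6/7)
obs 10: x=3 → posterior Normal(19/30, 4/5)
obs 11: x=7 → posterior Normal(33/32, 3/4)
obs 12: x=0 → posterior Normal(33/34, 12/17)
obs 13: x=-3 → posterior Normal(3/4, 2/3)

mu_0=3/4, tau_0^2=2/3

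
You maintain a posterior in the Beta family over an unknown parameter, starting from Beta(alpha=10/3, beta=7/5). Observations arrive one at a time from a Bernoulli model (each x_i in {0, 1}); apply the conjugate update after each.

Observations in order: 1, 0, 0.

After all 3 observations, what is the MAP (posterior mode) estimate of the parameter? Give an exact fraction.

obs 1: x=1 → posterior Beta(13/3, 7/5)
obs 2: x=0 → posterior Beta(13/3, 12/5)
obs 3: x=0 → posterior Beta(13/3, 17/5)

25/43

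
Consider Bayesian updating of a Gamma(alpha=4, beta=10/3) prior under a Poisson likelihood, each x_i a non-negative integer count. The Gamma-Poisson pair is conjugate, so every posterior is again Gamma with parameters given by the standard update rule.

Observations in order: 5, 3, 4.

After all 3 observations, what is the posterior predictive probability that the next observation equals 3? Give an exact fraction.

obs 1: x=5 → posterior Gamma(9, 13/3)
obs 2: x=3 → posterior Gamma(12, 16/3)
obs 3: x=4 → posterior Gamma(16, 19/3)

397183826482614347896737/2004061075813647852863488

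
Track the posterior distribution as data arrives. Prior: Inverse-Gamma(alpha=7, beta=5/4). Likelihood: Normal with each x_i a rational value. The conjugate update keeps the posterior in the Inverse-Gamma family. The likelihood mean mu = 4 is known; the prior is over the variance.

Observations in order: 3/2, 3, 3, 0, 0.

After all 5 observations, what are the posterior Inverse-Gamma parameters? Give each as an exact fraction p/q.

alpha=19/2, beta=171/8

obs 1: x=3/2 → posterior Inverse-Gamma(15/2, 35/8)
obs 2: x=3 → posterior Inverse-Gamma(8, 39/8)
obs 3: x=3 → posterior Inverse-Gamma(17/2, 43/8)
obs 4: x=0 → posterior Inverse-Gamma(9, 107/8)
obs 5: x=0 → posterior Inverse-Gamma(19/2, 171/8)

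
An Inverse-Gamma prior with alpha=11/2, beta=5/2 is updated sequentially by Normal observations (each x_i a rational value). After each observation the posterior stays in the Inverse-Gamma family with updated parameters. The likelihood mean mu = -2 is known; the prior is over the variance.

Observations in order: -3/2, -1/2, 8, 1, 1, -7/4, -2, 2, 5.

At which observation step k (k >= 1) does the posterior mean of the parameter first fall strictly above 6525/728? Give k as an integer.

obs 1: x=-3/2 → posterior Inverse-Gamma(6, 21/8)
obs 2: x=-1/2 → posterior Inverse-Gamma(13/2, 15/4)
obs 3: x=8 → posterior Inverse-Gamma(7, 215/4)
obs 4: x=1 → posterior Inverse-Gamma(15/2, 233/4)
obs 5: x=1 → posterior Inverse-Gamma(8, 251/4)
obs 6: x=-7/4 → posterior Inverse-Gamma(17/2, 2009/32)
obs 7: x=-2 → posterior Inverse-Gamma(9, 2009/32)
obs 8: x=2 → posterior Inverse-Gamma(19/2, 2265/32)
obs 9: x=5 → posterior Inverse-Gamma(10, 3049/32)

k = 5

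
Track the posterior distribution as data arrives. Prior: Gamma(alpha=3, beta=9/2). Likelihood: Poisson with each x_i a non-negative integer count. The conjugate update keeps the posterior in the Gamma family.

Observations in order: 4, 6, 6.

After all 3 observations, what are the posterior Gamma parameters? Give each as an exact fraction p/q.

obs 1: x=4 → posterior Gamma(7, 11/2)
obs 2: x=6 → posterior Gamma(13, 13/2)
obs 3: x=6 → posterior Gamma(19, 15/2)

alpha=19, beta=15/2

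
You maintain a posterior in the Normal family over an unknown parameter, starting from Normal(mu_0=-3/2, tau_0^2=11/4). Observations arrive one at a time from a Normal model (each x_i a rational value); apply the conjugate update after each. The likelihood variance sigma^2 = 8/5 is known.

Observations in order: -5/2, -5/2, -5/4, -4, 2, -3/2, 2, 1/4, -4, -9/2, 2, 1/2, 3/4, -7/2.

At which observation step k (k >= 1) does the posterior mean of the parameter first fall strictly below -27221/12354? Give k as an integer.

k = 2

obs 1: x=-5/2 → posterior Normal(-371/174, 88/87)
obs 2: x=-5/2 → posterior Normal(-323/142, 44/71)
obs 3: x=-5/4 → posterior Normal(-1567/788, 88/197)
obs 4: x=-4 → posterior Normal(-2447/1008, 22/63)
obs 5: x=2 → posterior Normal(-2007/1228, 88/307)
obs 6: x=-3/2 → posterior Normal(-2337/1448, 44/181)
obs 7: x=2 → posterior Normal(-1897/1668, 88/417)
obs 8: x=1/4 → posterior Normal(-921/944, 11/59)
obs 9: x=-4 → posterior Normal(-1361/1054, 88/527)
obs 10: x=-9/2 → posterior Normal(-464/291, 44/291)
obs 11: x=2 → posterior Normal(-818/637, 88/637)
obs 12: x=1/2 → posterior Normal(-1581/1384, 22/173)
obs 13: x=3/4 → posterior Normal(-333/332, 88/747)
obs 14: x=-7/2 → posterior Normal(-3767/3208, 44/401)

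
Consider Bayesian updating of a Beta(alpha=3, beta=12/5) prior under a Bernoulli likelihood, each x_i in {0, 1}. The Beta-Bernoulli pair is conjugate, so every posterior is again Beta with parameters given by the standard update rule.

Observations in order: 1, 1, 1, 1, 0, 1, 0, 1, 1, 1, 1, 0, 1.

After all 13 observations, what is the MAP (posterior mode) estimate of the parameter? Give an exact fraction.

30/41

obs 1: x=1 → posterior Beta(4, 12/5)
obs 2: x=1 → posterior Beta(5, 12/5)
obs 3: x=1 → posterior Beta(6, 12/5)
obs 4: x=1 → posterior Beta(7, 12/5)
obs 5: x=0 → posterior Beta(7, 17/5)
obs 6: x=1 → posterior Beta(8, 17/5)
obs 7: x=0 → posterior Beta(8, 22/5)
obs 8: x=1 → posterior Beta(9, 22/5)
obs 9: x=1 → posterior Beta(10, 22/5)
obs 10: x=1 → posterior Beta(11, 22/5)
obs 11: x=1 → posterior Beta(12, 22/5)
obs 12: x=0 → posterior Beta(12, 27/5)
obs 13: x=1 → posterior Beta(13, 27/5)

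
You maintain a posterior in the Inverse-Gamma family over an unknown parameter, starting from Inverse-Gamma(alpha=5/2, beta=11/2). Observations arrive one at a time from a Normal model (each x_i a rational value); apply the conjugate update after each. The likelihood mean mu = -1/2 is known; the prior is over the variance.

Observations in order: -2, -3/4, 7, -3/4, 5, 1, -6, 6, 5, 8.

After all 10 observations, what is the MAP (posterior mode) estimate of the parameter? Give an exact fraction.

2217/136

obs 1: x=-2 → posterior Inverse-Gamma(3, 53/8)
obs 2: x=-3/4 → posterior Inverse-Gamma(7/2, 213/32)
obs 3: x=7 → posterior Inverse-Gamma(4, 1113/32)
obs 4: x=-3/4 → posterior Inverse-Gamma(9/2, 557/16)
obs 5: x=5 → posterior Inverse-Gamma(5, 799/16)
obs 6: x=1 → posterior Inverse-Gamma(11/2, 817/16)
obs 7: x=-6 → posterior Inverse-Gamma(6, 1059/16)
obs 8: x=6 → posterior Inverse-Gamma(13/2, 1397/16)
obs 9: x=5 → posterior Inverse-Gamma(7, 1639/16)
obs 10: x=8 → posterior Inverse-Gamma(15/2, 2217/16)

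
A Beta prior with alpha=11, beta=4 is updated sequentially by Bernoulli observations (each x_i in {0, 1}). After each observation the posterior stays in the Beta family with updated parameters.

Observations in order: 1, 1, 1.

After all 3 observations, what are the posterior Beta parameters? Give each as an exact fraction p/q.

obs 1: x=1 → posterior Beta(12, 4)
obs 2: x=1 → posterior Beta(13, 4)
obs 3: x=1 → posterior Beta(14, 4)

alpha=14, beta=4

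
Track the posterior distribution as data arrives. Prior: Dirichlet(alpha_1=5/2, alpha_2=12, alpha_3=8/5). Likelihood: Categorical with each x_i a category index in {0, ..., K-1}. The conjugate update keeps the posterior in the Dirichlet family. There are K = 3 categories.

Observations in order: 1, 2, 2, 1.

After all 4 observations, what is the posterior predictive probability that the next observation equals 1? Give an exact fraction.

obs 1: x=1 → posterior Dirichlet(5/2, 13, 8/5)
obs 2: x=2 → posterior Dirichlet(5/2, 13, 13/5)
obs 3: x=2 → posterior Dirichlet(5/2, 13, 18/5)
obs 4: x=1 → posterior Dirichlet(5/2, 14, 18/5)

140/201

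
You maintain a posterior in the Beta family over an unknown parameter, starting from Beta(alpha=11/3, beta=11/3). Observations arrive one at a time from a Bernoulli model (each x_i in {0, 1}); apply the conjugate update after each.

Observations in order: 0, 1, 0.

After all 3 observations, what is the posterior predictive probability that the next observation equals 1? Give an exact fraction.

14/31

obs 1: x=0 → posterior Beta(11/3, 14/3)
obs 2: x=1 → posterior Beta(14/3, 14/3)
obs 3: x=0 → posterior Beta(14/3, 17/3)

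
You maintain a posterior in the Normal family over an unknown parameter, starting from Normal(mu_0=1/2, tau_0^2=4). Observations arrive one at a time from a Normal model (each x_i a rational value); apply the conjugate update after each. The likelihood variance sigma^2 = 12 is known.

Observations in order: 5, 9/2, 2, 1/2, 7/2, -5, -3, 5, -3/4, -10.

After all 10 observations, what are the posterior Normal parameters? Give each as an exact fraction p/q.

obs 1: x=5 → posterior Normal(13/8, 3)
obs 2: x=9/2 → posterior Normal(11/5, 12/5)
obs 3: x=2 → posterior Normal(13/6, 2)
obs 4: x=1/2 → posterior Normal(27/14, 12/7)
obs 5: x=7/2 → posterior Normal(17/8, 3/2)
obs 6: x=-5 → posterior Normal(4/3, 4/3)
obs 7: x=-3 → posterior Normal(9/10, 6/5)
obs 8: x=5 → posterior Normal(14/11, 12/11)
obs 9: x=-3/4 → posterior Normal(53/48, 1)
obs 10: x=-10 → posterior Normal(1/4, 12/13)

mu_0=1/4, tau_0^2=12/13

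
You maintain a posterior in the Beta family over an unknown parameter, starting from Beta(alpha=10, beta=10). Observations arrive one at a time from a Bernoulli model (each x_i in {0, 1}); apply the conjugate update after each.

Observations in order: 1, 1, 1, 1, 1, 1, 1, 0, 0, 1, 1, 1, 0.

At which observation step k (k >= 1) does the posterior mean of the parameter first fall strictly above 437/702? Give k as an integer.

k = 7

obs 1: x=1 → posterior Beta(11, 10)
obs 2: x=1 → posterior Beta(12, 10)
obs 3: x=1 → posterior Beta(13, 10)
obs 4: x=1 → posterior Beta(14, 10)
obs 5: x=1 → posterior Beta(15, 10)
obs 6: x=1 → posterior Beta(16, 10)
obs 7: x=1 → posterior Beta(17, 10)
obs 8: x=0 → posterior Beta(17, 11)
obs 9: x=0 → posterior Beta(17, 12)
obs 10: x=1 → posterior Beta(18, 12)
obs 11: x=1 → posterior Beta(19, 12)
obs 12: x=1 → posterior Beta(20, 12)
obs 13: x=0 → posterior Beta(20, 13)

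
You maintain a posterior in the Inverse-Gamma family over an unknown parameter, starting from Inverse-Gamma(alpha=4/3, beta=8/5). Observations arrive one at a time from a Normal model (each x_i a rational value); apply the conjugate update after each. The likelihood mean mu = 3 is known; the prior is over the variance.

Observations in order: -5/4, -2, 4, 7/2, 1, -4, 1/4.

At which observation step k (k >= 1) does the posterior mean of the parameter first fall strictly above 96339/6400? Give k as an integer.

k = 2

obs 1: x=-5/4 → posterior Inverse-Gamma(11/6, 1701/160)
obs 2: x=-2 → posterior Inverse-Gamma(7/3, 3701/160)
obs 3: x=4 → posterior Inverse-Gamma(17/6, 3781/160)
obs 4: x=7/2 → posterior Inverse-Gamma(10/3, 3801/160)
obs 5: x=1 → posterior Inverse-Gamma(23/6, 4121/160)
obs 6: x=-4 → posterior Inverse-Gamma(13/3, 8041/160)
obs 7: x=1/4 → posterior Inverse-Gamma(29/6, 4323/80)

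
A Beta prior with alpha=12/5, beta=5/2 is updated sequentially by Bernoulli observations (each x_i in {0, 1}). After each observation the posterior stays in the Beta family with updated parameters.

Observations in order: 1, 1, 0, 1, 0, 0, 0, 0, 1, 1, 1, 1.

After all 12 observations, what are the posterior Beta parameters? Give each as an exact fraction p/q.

alpha=47/5, beta=15/2

obs 1: x=1 → posterior Beta(17/5, 5/2)
obs 2: x=1 → posterior Beta(22/5, 5/2)
obs 3: x=0 → posterior Beta(22/5, 7/2)
obs 4: x=1 → posterior Beta(27/5, 7/2)
obs 5: x=0 → posterior Beta(27/5, 9/2)
obs 6: x=0 → posterior Beta(27/5, 11/2)
obs 7: x=0 → posterior Beta(27/5, 13/2)
obs 8: x=0 → posterior Beta(27/5, 15/2)
obs 9: x=1 → posterior Beta(32/5, 15/2)
obs 10: x=1 → posterior Beta(37/5, 15/2)
obs 11: x=1 → posterior Beta(42/5, 15/2)
obs 12: x=1 → posterior Beta(47/5, 15/2)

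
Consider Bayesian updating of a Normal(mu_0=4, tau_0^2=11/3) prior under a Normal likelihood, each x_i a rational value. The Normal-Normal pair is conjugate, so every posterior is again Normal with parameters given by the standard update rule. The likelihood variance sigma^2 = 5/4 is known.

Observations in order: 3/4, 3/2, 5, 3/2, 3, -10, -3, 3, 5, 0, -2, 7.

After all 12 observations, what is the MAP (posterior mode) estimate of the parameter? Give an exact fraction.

577/543

obs 1: x=3/4 → posterior Normal(93/59, 55/59)
obs 2: x=3/2 → posterior Normal(159/103, 55/103)
obs 3: x=5 → posterior Normal(379/147, 55/147)
obs 4: x=3/2 → posterior Normal(445/191, 55/191)
obs 5: x=3 → posterior Normal(577/235, 11/47)
obs 6: x=-10 → posterior Normal(137/279, 55/279)
obs 7: x=-3 → posterior Normal(5/323, 55/323)
obs 8: x=3 → posterior Normal(137/367, 55/367)
obs 9: x=5 → posterior Normal(119/137, 55/411)
obs 10: x=0 → posterior Normal(51/65, 11/91)
obs 11: x=-2 → posterior Normal(269/499, 55/499)
obs 12: x=7 → posterior Normal(577/543, 55/543)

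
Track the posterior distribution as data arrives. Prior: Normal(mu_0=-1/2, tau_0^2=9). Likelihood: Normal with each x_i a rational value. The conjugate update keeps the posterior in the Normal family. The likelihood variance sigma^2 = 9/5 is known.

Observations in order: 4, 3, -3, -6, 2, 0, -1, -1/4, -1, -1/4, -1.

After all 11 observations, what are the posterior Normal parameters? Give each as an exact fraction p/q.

mu_0=-9/28, tau_0^2=9/56

obs 1: x=4 → posterior Normal(13/4, 3/2)
obs 2: x=3 → posterior Normal(69/22, 9/11)
obs 3: x=-3 → posterior Normal(39/32, 9/16)
obs 4: x=-6 → posterior Normal(-1/2, 3/7)
obs 5: x=2 → posterior Normal(-1/52, 9/26)
obs 6: x=0 → posterior Normal(-1/62, 9/31)
obs 7: x=-1 → posterior Normal(-11/72, 1/4)
obs 8: x=-1/4 → posterior Normal(-27/164, 9/41)
obs 9: x=-1 → posterior Normal(-47/184, 9/46)
obs 10: x=-1/4 → posterior Normal(-13/51, 3/17)
obs 11: x=-1 → posterior Normal(-9/28, 9/56)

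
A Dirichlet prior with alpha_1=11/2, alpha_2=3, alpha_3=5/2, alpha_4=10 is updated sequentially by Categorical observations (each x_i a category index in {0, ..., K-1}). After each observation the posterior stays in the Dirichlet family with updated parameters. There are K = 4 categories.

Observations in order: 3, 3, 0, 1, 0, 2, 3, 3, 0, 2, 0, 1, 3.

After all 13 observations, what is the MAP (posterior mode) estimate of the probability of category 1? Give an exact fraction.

2/15

obs 1: x=3 → posterior Dirichlet(11/2, 3, 5/2, 11)
obs 2: x=3 → posterior Dirichlet(11/2, 3, 5/2, 12)
obs 3: x=0 → posterior Dirichlet(13/2, 3, 5/2, 12)
obs 4: x=1 → posterior Dirichlet(13/2, 4, 5/2, 12)
obs 5: x=0 → posterior Dirichlet(15/2, 4, 5/2, 12)
obs 6: x=2 → posterior Dirichlet(15/2, 4, 7/2, 12)
obs 7: x=3 → posterior Dirichlet(15/2, 4, 7/2, 13)
obs 8: x=3 → posterior Dirichlet(15/2, 4, 7/2, 14)
obs 9: x=0 → posterior Dirichlet(17/2, 4, 7/2, 14)
obs 10: x=2 → posterior Dirichlet(17/2, 4, 9/2, 14)
obs 11: x=0 → posterior Dirichlet(19/2, 4, 9/2, 14)
obs 12: x=1 → posterior Dirichlet(19/2, 5, 9/2, 14)
obs 13: x=3 → posterior Dirichlet(19/2, 5, 9/2, 15)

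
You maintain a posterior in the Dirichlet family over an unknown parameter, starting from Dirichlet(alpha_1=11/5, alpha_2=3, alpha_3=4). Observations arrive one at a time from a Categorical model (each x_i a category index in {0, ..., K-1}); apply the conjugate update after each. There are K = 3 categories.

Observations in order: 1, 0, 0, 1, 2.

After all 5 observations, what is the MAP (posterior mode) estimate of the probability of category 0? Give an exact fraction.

obs 1: x=1 → posterior Dirichlet(11/5, 4, 4)
obs 2: x=0 → posterior Dirichlet(16/5, 4, 4)
obs 3: x=0 → posterior Dirichlet(21/5, 4, 4)
obs 4: x=1 → posterior Dirichlet(21/5, 5, 4)
obs 5: x=2 → posterior Dirichlet(21/5, 5, 5)

2/7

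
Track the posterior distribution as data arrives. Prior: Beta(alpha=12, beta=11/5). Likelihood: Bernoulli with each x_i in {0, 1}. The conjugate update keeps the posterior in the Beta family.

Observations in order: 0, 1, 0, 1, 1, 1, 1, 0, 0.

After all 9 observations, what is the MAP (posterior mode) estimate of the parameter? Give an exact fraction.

obs 1: x=0 → posterior Beta(12, 16/5)
obs 2: x=1 → posterior Beta(13, 16/5)
obs 3: x=0 → posterior Beta(13, 21/5)
obs 4: x=1 → posterior Beta(14, 21/5)
obs 5: x=1 → posterior Beta(15, 21/5)
obs 6: x=1 → posterior Beta(16, 21/5)
obs 7: x=1 → posterior Beta(17, 21/5)
obs 8: x=0 → posterior Beta(17, 26/5)
obs 9: x=0 → posterior Beta(17, 31/5)

40/53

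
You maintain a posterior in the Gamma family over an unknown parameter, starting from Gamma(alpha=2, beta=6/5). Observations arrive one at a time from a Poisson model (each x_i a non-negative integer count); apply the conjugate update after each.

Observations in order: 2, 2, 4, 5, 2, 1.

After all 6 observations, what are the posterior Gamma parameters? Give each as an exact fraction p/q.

alpha=18, beta=36/5

obs 1: x=2 → posterior Gamma(4, 11/5)
obs 2: x=2 → posterior Gamma(6, 16/5)
obs 3: x=4 → posterior Gamma(10, 21/5)
obs 4: x=5 → posterior Gamma(15, 26/5)
obs 5: x=2 → posterior Gamma(17, 31/5)
obs 6: x=1 → posterior Gamma(18, 36/5)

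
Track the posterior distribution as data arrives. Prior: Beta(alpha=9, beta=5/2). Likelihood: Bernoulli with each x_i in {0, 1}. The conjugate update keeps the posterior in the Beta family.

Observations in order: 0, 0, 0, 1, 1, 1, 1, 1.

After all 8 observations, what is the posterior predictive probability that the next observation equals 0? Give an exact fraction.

obs 1: x=0 → posterior Beta(9, 7/2)
obs 2: x=0 → posterior Beta(9, 9/2)
obs 3: x=0 → posterior Beta(9, 11/2)
obs 4: x=1 → posterior Beta(10, 11/2)
obs 5: x=1 → posterior Beta(11, 11/2)
obs 6: x=1 → posterior Beta(12, 11/2)
obs 7: x=1 → posterior Beta(13, 11/2)
obs 8: x=1 → posterior Beta(14, 11/2)

11/39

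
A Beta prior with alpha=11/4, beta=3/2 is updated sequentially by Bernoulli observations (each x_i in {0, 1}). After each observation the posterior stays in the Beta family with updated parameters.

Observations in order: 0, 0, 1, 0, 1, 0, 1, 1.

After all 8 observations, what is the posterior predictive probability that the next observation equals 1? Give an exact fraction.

obs 1: x=0 → posterior Beta(11/4, 5/2)
obs 2: x=0 → posterior Beta(11/4, 7/2)
obs 3: x=1 → posterior Beta(15/4, 7/2)
obs 4: x=0 → posterior Beta(15/4, 9/2)
obs 5: x=1 → posterior Beta(19/4, 9/2)
obs 6: x=0 → posterior Beta(19/4, 11/2)
obs 7: x=1 → posterior Beta(23/4, 11/2)
obs 8: x=1 → posterior Beta(27/4, 11/2)

27/49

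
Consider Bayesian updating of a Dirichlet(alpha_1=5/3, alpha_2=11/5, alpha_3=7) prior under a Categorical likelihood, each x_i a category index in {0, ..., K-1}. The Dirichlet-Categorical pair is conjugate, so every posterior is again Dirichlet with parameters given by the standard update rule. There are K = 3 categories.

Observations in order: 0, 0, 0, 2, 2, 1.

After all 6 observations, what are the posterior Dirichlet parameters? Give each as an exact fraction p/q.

alpha_1=14/3, alpha_2=16/5, alpha_3=9

obs 1: x=0 → posterior Dirichlet(8/3, 11/5, 7)
obs 2: x=0 → posterior Dirichlet(11/3, 11/5, 7)
obs 3: x=0 → posterior Dirichlet(14/3, 11/5, 7)
obs 4: x=2 → posterior Dirichlet(14/3, 11/5, 8)
obs 5: x=2 → posterior Dirichlet(14/3, 11/5, 9)
obs 6: x=1 → posterior Dirichlet(14/3, 16/5, 9)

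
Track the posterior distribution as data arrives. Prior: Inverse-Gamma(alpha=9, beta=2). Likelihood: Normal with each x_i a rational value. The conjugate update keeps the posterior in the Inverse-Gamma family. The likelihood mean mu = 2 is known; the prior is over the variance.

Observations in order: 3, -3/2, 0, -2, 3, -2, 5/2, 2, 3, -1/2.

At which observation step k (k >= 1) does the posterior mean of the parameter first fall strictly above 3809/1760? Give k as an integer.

k = 6

obs 1: x=3 → posterior Inverse-Gamma(19/2, 5/2)
obs 2: x=-3/2 → posterior Inverse-Gamma(10, 69/8)
obs 3: x=0 → posterior Inverse-Gamma(21/2, 85/8)
obs 4: x=-2 → posterior Inverse-Gamma(11, 149/8)
obs 5: x=3 → posterior Inverse-Gamma(23/2, 153/8)
obs 6: x=-2 → posterior Inverse-Gamma(12, 217/8)
obs 7: x=5/2 → posterior Inverse-Gamma(25/2, 109/4)
obs 8: x=2 → posterior Inverse-Gamma(13, 109/4)
obs 9: x=3 → posterior Inverse-Gamma(27/2, 111/4)
obs 10: x=-1/2 → posterior Inverse-Gamma(14, 247/8)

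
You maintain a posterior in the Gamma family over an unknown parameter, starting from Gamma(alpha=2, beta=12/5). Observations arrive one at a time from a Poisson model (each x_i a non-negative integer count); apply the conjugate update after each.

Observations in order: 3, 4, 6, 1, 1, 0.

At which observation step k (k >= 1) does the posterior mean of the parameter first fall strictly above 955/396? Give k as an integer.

k = 3

obs 1: x=3 → posterior Gamma(5, 17/5)
obs 2: x=4 → posterior Gamma(9, 22/5)
obs 3: x=6 → posterior Gamma(15, 27/5)
obs 4: x=1 → posterior Gamma(16, 32/5)
obs 5: x=1 → posterior Gamma(17, 37/5)
obs 6: x=0 → posterior Gamma(17, 42/5)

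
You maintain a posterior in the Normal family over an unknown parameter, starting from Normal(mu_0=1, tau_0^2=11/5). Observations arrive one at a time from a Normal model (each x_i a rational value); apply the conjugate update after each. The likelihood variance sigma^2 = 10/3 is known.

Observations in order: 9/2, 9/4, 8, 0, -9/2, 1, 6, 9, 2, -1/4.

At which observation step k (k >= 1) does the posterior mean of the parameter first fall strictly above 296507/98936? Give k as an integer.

k = 3

obs 1: x=9/2 → posterior Normal(397/166, 110/83)
obs 2: x=9/4 → posterior Normal(1091/464, 55/58)
obs 3: x=8 → posterior Normal(2147/596, 110/149)
obs 4: x=0 → posterior Normal(2147/728, 55/91)
obs 5: x=-9/2 → posterior Normal(1553/860, 22/43)
obs 6: x=1 → posterior Normal(1685/992, 55/124)
obs 7: x=6 → posterior Normal(2477/1124, 110/281)
obs 8: x=9 → posterior Normal(3665/1256, 55/157)
obs 9: x=2 → posterior Normal(3929/1388, 110/347)
obs 10: x=-1/4 → posterior Normal(487/190, 11/38)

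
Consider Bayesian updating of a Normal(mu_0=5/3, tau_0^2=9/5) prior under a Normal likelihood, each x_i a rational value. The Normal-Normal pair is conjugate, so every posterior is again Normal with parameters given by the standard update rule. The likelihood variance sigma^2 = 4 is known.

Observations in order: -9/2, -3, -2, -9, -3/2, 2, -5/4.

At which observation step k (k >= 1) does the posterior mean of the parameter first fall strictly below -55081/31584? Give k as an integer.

k = 4

obs 1: x=-9/2 → posterior Normal(-43/174, 36/29)
obs 2: x=-3 → posterior Normal(-205/228, 18/19)
obs 3: x=-2 → posterior Normal(-313/282, 36/47)
obs 4: x=-9 → posterior Normal(-799/336, 9/14)
obs 5: x=-3/2 → posterior Normal(-88/39, 36/65)
obs 6: x=2 → posterior Normal(-193/111, 18/37)
obs 7: x=-5/4 → posterior Normal(-1679/996, 36/83)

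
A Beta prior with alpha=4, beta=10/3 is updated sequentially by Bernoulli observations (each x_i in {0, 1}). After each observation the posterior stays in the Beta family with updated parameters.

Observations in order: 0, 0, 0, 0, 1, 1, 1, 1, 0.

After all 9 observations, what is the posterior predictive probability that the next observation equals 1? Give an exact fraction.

24/49

obs 1: x=0 → posterior Beta(4, 13/3)
obs 2: x=0 → posterior Beta(4, 16/3)
obs 3: x=0 → posterior Beta(4, 19/3)
obs 4: x=0 → posterior Beta(4, 22/3)
obs 5: x=1 → posterior Beta(5, 22/3)
obs 6: x=1 → posterior Beta(6, 22/3)
obs 7: x=1 → posterior Beta(7, 22/3)
obs 8: x=1 → posterior Beta(8, 22/3)
obs 9: x=0 → posterior Beta(8, 25/3)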